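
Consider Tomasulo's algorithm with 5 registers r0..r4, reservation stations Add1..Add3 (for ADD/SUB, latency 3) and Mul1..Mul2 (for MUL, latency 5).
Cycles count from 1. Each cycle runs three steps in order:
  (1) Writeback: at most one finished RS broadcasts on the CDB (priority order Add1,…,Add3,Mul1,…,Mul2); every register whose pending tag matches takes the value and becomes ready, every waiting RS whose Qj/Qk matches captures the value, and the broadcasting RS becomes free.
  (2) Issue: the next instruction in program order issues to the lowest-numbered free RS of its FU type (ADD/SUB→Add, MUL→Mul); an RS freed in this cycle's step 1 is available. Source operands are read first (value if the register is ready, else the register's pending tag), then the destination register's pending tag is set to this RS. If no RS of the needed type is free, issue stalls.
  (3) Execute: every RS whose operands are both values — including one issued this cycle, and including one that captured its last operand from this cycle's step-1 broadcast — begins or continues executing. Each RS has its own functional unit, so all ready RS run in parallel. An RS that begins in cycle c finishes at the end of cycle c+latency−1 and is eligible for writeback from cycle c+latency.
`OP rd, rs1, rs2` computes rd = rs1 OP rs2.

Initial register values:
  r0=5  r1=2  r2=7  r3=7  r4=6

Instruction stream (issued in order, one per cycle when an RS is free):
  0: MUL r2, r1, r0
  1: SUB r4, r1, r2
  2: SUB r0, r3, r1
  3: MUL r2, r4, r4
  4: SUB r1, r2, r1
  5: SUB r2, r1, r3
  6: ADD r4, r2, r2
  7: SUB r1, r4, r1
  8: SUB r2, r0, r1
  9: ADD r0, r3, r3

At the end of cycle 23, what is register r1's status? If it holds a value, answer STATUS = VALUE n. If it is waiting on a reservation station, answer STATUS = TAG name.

STATUS = TAG Add3

cycle 1: issue MUL r2<-Mul1 // r0:5,r1:2,r2:Mul1,r3:7,r4:6
cycle 2: issue SUB r4<-Add1 // r0:5,r1:2,r2:Mul1,r3:7,r4:Add1
cycle 3: issue SUB r0<-Add2 // r0:Add2,r1:2,r2:Mul1,r3:7,r4:Add1
cycle 4: issue MUL r2<-Mul2 // r0:Add2,r1:2,r2:Mul2,r3:7,r4:Add1
cycle 5: issue SUB r1<-Add3 // r0:Add2,r1:Add3,r2:Mul2,r3:7,r4:Add1
cycle 6: CDB Add2=5; issue SUB r2<-Add2 // r0:5,r1:Add3,r2:Add2,r3:7,r4:Add1
cycle 7: CDB Mul1=10; stall // r0:5,r1:Add3,r2:Add2,r3:7,r4:Add1
cycle 8: stall // r0:5,r1:Add3,r2:Add2,r3:7,r4:Add1
cycle 9: stall // r0:5,r1:Add3,r2:Add2,r3:7,r4:Add1
cycle 10: CDB Add1=-8; issue ADD r4<-Add1 // r0:5,r1:Add3,r2:Add2,r3:7,r4:Add1
cycle 11: stall // r0:5,r1:Add3,r2:Add2,r3:7,r4:Add1
cycle 12: stall // r0:5,r1:Add3,r2:Add2,r3:7,r4:Add1
cycle 13: stall // r0:5,r1:Add3,r2:Add2,r3:7,r4:Add1
cycle 14: stall // r0:5,r1:Add3,r2:Add2,r3:7,r4:Add1
cycle 15: CDB Mul2=64; stall // r0:5,r1:Add3,r2:Add2,r3:7,r4:Add1
cycle 16: stall // r0:5,r1:Add3,r2:Add2,r3:7,r4:Add1
cycle 17: stall // r0:5,r1:Add3,r2:Add2,r3:7,r4:Add1
cycle 18: CDB Add3=62; issue SUB r1<-Add3 // r0:5,r1:Add3,r2:Add2,r3:7,r4:Add1
cycle 19: stall // r0:5,r1:Add3,r2:Add2,r3:7,r4:Add1
cycle 20: stall // r0:5,r1:Add3,r2:Add2,r3:7,r4:Add1
cycle 21: CDB Add2=55; issue SUB r2<-Add2 // r0:5,r1:Add3,r2:Add2,r3:7,r4:Add1
cycle 22: stall // r0:5,r1:Add3,r2:Add2,r3:7,r4:Add1
cycle 23: stall // r0:5,r1:Add3,r2:Add2,r3:7,r4:Add1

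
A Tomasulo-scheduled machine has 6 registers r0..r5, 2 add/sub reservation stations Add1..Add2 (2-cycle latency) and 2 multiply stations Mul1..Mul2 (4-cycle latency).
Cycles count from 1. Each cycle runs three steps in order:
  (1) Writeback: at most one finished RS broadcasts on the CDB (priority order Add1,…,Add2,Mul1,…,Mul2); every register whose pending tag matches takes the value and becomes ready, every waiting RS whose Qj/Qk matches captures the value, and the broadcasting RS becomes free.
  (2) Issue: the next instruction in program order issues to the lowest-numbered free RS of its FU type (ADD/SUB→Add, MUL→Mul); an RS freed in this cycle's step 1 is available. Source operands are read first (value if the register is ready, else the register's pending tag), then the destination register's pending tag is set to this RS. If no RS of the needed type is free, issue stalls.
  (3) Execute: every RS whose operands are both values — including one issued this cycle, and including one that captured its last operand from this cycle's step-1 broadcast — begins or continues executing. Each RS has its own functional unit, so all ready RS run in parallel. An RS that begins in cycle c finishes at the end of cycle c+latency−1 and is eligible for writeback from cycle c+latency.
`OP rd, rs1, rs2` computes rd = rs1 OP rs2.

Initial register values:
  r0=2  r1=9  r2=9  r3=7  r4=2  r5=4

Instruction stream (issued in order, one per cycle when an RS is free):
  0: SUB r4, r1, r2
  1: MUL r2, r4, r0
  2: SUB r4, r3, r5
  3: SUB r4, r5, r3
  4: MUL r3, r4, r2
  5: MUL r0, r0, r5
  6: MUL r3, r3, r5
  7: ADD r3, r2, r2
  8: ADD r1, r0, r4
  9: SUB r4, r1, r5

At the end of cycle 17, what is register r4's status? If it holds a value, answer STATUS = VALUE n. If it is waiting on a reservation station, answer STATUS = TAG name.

  c1: issue SUB r4<-Add1  regs: r0:2,r1:9,r2:9,r3:7,r4:Add1,r5:4
  c2: issue MUL r2<-Mul1  regs: r0:2,r1:9,r2:Mul1,r3:7,r4:Add1,r5:4
  c3: CDB Add1=0; issue SUB r4<-Add1  regs: r0:2,r1:9,r2:Mul1,r3:7,r4:Add1,r5:4
  c4: issue SUB r4<-Add2  regs: r0:2,r1:9,r2:Mul1,r3:7,r4:Add2,r5:4
  c5: CDB Add1=3; issue MUL r3<-Mul2  regs: r0:2,r1:9,r2:Mul1,r3:Mul2,r4:Add2,r5:4
  c6: CDB Add2=-3; stall  regs: r0:2,r1:9,r2:Mul1,r3:Mul2,r4:-3,r5:4
  c7: CDB Mul1=0; issue MUL r0<-Mul1  regs: r0:Mul1,r1:9,r2:0,r3:Mul2,r4:-3,r5:4
  c8: stall  regs: r0:Mul1,r1:9,r2:0,r3:Mul2,r4:-3,r5:4
  c9: stall  regs: r0:Mul1,r1:9,r2:0,r3:Mul2,r4:-3,r5:4
  c10: stall  regs: r0:Mul1,r1:9,r2:0,r3:Mul2,r4:-3,r5:4
  c11: CDB Mul1=8; issue MUL r3<-Mul1  regs: r0:8,r1:9,r2:0,r3:Mul1,r4:-3,r5:4
  c12: CDB Mul2=0; issue ADD r3<-Add1  regs: r0:8,r1:9,r2:0,r3:Add1,r4:-3,r5:4
  c13: issue ADD r1<-Add2  regs: r0:8,r1:Add2,r2:0,r3:Add1,r4:-3,r5:4
  c14: CDB Add1=0; issue SUB r4<-Add1  regs: r0:8,r1:Add2,r2:0,r3:0,r4:Add1,r5:4
  c15: CDB Add2=5  regs: r0:8,r1:5,r2:0,r3:0,r4:Add1,r5:4
  c16: CDB Mul1=0  regs: r0:8,r1:5,r2:0,r3:0,r4:Add1,r5:4
  c17: CDB Add1=1  regs: r0:8,r1:5,r2:0,r3:0,r4:1,r5:4

STATUS = VALUE 1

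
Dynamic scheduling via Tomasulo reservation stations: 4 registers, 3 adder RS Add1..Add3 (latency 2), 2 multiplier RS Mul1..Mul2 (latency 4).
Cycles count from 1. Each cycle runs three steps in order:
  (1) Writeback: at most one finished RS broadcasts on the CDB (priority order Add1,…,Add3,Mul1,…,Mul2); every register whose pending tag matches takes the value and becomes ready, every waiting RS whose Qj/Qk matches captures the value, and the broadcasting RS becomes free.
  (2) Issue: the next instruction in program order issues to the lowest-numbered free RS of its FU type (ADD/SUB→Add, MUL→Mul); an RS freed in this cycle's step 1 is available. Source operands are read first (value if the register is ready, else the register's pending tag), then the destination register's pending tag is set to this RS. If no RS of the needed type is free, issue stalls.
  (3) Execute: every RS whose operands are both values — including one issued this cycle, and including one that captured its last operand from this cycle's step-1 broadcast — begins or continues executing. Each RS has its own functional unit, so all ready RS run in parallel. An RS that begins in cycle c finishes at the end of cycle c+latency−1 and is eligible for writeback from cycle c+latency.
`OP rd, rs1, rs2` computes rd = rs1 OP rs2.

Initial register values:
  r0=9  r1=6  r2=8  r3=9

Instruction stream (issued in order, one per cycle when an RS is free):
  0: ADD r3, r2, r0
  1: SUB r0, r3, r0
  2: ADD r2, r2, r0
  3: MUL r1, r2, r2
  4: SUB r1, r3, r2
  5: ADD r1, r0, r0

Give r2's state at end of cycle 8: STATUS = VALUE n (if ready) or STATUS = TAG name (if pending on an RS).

c1: issue ADD r3<-Add1 | r0:9,r1:6,r2:8,r3:Add1
c2: issue SUB r0<-Add2 | r0:Add2,r1:6,r2:8,r3:Add1
c3: CDB Add1=17; issue ADD r2<-Add1 | r0:Add2,r1:6,r2:Add1,r3:17
c4: issue MUL r1<-Mul1 | r0:Add2,r1:Mul1,r2:Add1,r3:17
c5: CDB Add2=8; issue SUB r1<-Add2 | r0:8,r1:Add2,r2:Add1,r3:17
c6: issue ADD r1<-Add3 | r0:8,r1:Add3,r2:Add1,r3:17
c7: CDB Add1=16 | r0:8,r1:Add3,r2:16,r3:17
c8: CDB Add3=16 | r0:8,r1:16,r2:16,r3:17

STATUS = VALUE 16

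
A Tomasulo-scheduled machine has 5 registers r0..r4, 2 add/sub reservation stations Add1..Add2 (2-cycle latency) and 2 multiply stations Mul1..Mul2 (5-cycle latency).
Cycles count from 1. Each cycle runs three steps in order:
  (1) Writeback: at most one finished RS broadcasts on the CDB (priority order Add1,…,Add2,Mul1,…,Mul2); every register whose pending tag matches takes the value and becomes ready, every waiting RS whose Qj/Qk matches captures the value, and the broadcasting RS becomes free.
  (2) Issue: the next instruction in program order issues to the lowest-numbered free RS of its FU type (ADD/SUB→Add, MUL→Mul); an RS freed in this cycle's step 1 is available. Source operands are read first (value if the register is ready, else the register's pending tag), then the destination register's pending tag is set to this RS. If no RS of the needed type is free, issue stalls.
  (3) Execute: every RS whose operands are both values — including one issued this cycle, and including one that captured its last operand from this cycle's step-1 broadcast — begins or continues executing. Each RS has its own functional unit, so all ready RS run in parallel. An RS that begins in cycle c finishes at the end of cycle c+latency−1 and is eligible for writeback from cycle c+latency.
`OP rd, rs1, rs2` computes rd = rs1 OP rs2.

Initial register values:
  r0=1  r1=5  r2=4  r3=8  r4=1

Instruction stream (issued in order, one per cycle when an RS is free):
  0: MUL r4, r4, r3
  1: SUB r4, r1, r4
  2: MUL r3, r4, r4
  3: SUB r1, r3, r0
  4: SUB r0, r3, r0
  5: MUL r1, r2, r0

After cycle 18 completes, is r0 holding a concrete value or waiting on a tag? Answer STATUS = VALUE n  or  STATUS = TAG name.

STATUS = VALUE 8

cycle 1: issue MUL r4<-Mul1 // r0:1,r1:5,r2:4,r3:8,r4:Mul1
cycle 2: issue SUB r4<-Add1 // r0:1,r1:5,r2:4,r3:8,r4:Add1
cycle 3: issue MUL r3<-Mul2 // r0:1,r1:5,r2:4,r3:Mul2,r4:Add1
cycle 4: issue SUB r1<-Add2 // r0:1,r1:Add2,r2:4,r3:Mul2,r4:Add1
cycle 5: stall // r0:1,r1:Add2,r2:4,r3:Mul2,r4:Add1
cycle 6: CDB Mul1=8; stall // r0:1,r1:Add2,r2:4,r3:Mul2,r4:Add1
cycle 7: stall // r0:1,r1:Add2,r2:4,r3:Mul2,r4:Add1
cycle 8: CDB Add1=-3; issue SUB r0<-Add1 // r0:Add1,r1:Add2,r2:4,r3:Mul2,r4:-3
cycle 9: issue MUL r1<-Mul1 // r0:Add1,r1:Mul1,r2:4,r3:Mul2,r4:-3
cycle 10: - // r0:Add1,r1:Mul1,r2:4,r3:Mul2,r4:-3
cycle 11: - // r0:Add1,r1:Mul1,r2:4,r3:Mul2,r4:-3
cycle 12: - // r0:Add1,r1:Mul1,r2:4,r3:Mul2,r4:-3
cycle 13: CDB Mul2=9 // r0:Add1,r1:Mul1,r2:4,r3:9,r4:-3
cycle 14: - // r0:Add1,r1:Mul1,r2:4,r3:9,r4:-3
cycle 15: CDB Add1=8 // r0:8,r1:Mul1,r2:4,r3:9,r4:-3
cycle 16: CDB Add2=8 // r0:8,r1:Mul1,r2:4,r3:9,r4:-3
cycle 17: - // r0:8,r1:Mul1,r2:4,r3:9,r4:-3
cycle 18: - // r0:8,r1:Mul1,r2:4,r3:9,r4:-3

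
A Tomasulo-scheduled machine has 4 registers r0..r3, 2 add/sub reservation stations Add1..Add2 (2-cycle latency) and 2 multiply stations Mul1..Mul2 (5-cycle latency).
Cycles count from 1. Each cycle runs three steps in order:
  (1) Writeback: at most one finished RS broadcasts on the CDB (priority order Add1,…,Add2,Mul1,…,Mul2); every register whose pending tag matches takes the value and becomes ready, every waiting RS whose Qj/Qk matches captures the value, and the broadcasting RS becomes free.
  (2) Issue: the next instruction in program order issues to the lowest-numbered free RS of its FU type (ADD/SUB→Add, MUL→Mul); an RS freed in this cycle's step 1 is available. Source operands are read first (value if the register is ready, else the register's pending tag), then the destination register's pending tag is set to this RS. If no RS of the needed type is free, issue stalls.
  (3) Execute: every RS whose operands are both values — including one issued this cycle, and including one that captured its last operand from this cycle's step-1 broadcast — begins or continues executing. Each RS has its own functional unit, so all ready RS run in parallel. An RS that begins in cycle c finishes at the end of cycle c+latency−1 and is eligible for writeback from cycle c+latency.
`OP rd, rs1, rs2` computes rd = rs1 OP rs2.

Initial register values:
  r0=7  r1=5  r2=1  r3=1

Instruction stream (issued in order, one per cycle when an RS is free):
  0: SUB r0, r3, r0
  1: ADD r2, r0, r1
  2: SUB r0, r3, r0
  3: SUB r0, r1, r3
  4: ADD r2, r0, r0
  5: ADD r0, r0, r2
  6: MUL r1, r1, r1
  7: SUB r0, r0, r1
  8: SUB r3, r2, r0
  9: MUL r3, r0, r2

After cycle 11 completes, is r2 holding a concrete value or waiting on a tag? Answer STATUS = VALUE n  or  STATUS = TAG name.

STATUS = VALUE 8

  c1: issue SUB r0<-Add1  regs: r0:Add1,r1:5,r2:1,r3:1
  c2: issue ADD r2<-Add2  regs: r0:Add1,r1:5,r2:Add2,r3:1
  c3: CDB Add1=-6; issue SUB r0<-Add1  regs: r0:Add1,r1:5,r2:Add2,r3:1
  c4: stall  regs: r0:Add1,r1:5,r2:Add2,r3:1
  c5: CDB Add1=7; issue SUB r0<-Add1  regs: r0:Add1,r1:5,r2:Add2,r3:1
  c6: CDB Add2=-1; issue ADD r2<-Add2  regs: r0:Add1,r1:5,r2:Add2,r3:1
  c7: CDB Add1=4; issue ADD r0<-Add1  regs: r0:Add1,r1:5,r2:Add2,r3:1
  c8: issue MUL r1<-Mul1  regs: r0:Add1,r1:Mul1,r2:Add2,r3:1
  c9: CDB Add2=8; issue SUB r0<-Add2  regs: r0:Add2,r1:Mul1,r2:8,r3:1
  c10: stall  regs: r0:Add2,r1:Mul1,r2:8,r3:1
  c11: CDB Add1=12; issue SUB r3<-Add1  regs: r0:Add2,r1:Mul1,r2:8,r3:Add1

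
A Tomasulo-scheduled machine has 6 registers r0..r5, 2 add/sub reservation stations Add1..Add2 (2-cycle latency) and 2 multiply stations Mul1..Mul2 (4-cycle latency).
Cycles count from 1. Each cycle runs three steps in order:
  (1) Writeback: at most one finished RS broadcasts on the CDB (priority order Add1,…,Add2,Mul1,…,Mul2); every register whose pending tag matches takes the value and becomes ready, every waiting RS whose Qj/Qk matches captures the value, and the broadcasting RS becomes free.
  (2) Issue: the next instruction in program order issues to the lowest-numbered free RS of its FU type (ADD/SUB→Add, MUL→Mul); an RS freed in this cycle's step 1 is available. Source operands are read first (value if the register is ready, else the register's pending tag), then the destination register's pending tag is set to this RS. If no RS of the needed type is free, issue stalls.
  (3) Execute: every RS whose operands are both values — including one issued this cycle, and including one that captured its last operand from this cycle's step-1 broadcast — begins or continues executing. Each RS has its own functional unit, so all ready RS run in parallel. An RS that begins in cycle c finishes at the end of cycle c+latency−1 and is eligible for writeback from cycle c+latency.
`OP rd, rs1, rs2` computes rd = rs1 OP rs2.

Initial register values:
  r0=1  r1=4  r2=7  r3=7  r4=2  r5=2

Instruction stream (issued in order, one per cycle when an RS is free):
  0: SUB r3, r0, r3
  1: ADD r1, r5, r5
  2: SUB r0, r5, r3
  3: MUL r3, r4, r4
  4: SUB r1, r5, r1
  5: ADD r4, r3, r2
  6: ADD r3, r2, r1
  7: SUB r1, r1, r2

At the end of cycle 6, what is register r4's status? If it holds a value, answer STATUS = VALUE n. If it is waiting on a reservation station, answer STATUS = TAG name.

c1: issue SUB r3<-Add1 | r0:1,r1:4,r2:7,r3:Add1,r4:2,r5:2
c2: issue ADD r1<-Add2 | r0:1,r1:Add2,r2:7,r3:Add1,r4:2,r5:2
c3: CDB Add1=-6; issue SUB r0<-Add1 | r0:Add1,r1:Add2,r2:7,r3:-6,r4:2,r5:2
c4: CDB Add2=4; issue MUL r3<-Mul1 | r0:Add1,r1:4,r2:7,r3:Mul1,r4:2,r5:2
c5: CDB Add1=8; issue SUB r1<-Add1 | r0:8,r1:Add1,r2:7,r3:Mul1,r4:2,r5:2
c6: issue ADD r4<-Add2 | r0:8,r1:Add1,r2:7,r3:Mul1,r4:Add2,r5:2

STATUS = TAG Add2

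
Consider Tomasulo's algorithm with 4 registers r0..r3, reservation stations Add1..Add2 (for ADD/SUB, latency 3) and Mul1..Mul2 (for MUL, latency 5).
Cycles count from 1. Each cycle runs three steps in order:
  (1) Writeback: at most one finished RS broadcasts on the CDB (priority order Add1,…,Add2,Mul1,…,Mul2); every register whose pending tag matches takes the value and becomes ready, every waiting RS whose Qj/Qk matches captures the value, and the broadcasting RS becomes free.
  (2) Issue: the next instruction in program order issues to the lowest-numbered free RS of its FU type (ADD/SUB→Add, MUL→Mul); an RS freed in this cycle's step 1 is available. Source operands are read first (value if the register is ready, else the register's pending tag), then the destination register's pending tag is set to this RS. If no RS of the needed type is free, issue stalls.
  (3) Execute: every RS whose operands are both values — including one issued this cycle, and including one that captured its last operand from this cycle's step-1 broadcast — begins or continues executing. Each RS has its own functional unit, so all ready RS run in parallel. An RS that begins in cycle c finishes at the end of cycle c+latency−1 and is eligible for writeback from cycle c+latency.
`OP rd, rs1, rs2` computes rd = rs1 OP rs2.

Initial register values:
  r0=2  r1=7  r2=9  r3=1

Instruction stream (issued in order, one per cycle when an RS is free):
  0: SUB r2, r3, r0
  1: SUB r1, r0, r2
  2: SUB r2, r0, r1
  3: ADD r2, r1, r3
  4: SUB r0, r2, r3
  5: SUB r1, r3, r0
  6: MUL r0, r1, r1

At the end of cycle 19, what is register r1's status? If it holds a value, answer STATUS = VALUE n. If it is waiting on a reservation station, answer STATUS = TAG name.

c1: issue SUB r2<-Add1 | r0:2,r1:7,r2:Add1,r3:1
c2: issue SUB r1<-Add2 | r0:2,r1:Add2,r2:Add1,r3:1
c3: stall | r0:2,r1:Add2,r2:Add1,r3:1
c4: CDB Add1=-1; issue SUB r2<-Add1 | r0:2,r1:Add2,r2:Add1,r3:1
c5: stall | r0:2,r1:Add2,r2:Add1,r3:1
c6: stall | r0:2,r1:Add2,r2:Add1,r3:1
c7: CDB Add2=3; issue ADD r2<-Add2 | r0:2,r1:3,r2:Add2,r3:1
c8: stall | r0:2,r1:3,r2:Add2,r3:1
c9: stall | r0:2,r1:3,r2:Add2,r3:1
c10: CDB Add1=-1; issue SUB r0<-Add1 | r0:Add1,r1:3,r2:Add2,r3:1
c11: CDB Add2=4; issue SUB r1<-Add2 | r0:Add1,r1:Add2,r2:4,r3:1
c12: issue MUL r0<-Mul1 | r0:Mul1,r1:Add2,r2:4,r3:1
c13: - | r0:Mul1,r1:Add2,r2:4,r3:1
c14: CDB Add1=3 | r0:Mul1,r1:Add2,r2:4,r3:1
c15: - | r0:Mul1,r1:Add2,r2:4,r3:1
c16: - | r0:Mul1,r1:Add2,r2:4,r3:1
c17: CDB Add2=-2 | r0:Mul1,r1:-2,r2:4,r3:1
c18: - | r0:Mul1,r1:-2,r2:4,r3:1
c19: - | r0:Mul1,r1:-2,r2:4,r3:1

STATUS = VALUE -2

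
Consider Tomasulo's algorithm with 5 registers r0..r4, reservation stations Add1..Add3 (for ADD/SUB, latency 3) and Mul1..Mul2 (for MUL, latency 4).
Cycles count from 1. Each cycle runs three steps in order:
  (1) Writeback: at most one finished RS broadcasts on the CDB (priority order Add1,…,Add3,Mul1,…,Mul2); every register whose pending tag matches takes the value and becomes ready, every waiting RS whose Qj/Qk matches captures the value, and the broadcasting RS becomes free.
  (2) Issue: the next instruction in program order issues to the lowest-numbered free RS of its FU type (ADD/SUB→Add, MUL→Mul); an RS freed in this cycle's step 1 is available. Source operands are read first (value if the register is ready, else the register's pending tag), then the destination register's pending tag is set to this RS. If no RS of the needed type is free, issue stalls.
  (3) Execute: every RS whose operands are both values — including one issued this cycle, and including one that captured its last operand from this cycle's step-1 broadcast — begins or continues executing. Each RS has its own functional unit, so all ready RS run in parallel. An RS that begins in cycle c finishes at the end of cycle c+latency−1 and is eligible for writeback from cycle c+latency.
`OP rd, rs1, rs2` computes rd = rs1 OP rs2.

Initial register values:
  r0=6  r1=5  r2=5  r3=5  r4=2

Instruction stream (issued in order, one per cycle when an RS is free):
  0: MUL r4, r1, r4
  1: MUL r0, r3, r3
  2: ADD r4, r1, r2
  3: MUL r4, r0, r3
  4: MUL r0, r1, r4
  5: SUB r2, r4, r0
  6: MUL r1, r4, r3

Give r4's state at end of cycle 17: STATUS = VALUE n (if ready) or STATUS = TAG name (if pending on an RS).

STATUS = VALUE 125

c1: issue MUL r4<-Mul1 | r0:6,r1:5,r2:5,r3:5,r4:Mul1
c2: issue MUL r0<-Mul2 | r0:Mul2,r1:5,r2:5,r3:5,r4:Mul1
c3: issue ADD r4<-Add1 | r0:Mul2,r1:5,r2:5,r3:5,r4:Add1
c4: stall | r0:Mul2,r1:5,r2:5,r3:5,r4:Add1
c5: CDB Mul1=10; issue MUL r4<-Mul1 | r0:Mul2,r1:5,r2:5,r3:5,r4:Mul1
c6: CDB Add1=10; stall | r0:Mul2,r1:5,r2:5,r3:5,r4:Mul1
c7: CDB Mul2=25; issue MUL r0<-Mul2 | r0:Mul2,r1:5,r2:5,r3:5,r4:Mul1
c8: issue SUB r2<-Add1 | r0:Mul2,r1:5,r2:Add1,r3:5,r4:Mul1
c9: stall | r0:Mul2,r1:5,r2:Add1,r3:5,r4:Mul1
c10: stall | r0:Mul2,r1:5,r2:Add1,r3:5,r4:Mul1
c11: CDB Mul1=125; issue MUL r1<-Mul1 | r0:Mul2,r1:Mul1,r2:Add1,r3:5,r4:125
c12: - | r0:Mul2,r1:Mul1,r2:Add1,r3:5,r4:125
c13: - | r0:Mul2,r1:Mul1,r2:Add1,r3:5,r4:125
c14: - | r0:Mul2,r1:Mul1,r2:Add1,r3:5,r4:125
c15: CDB Mul1=625 | r0:Mul2,r1:625,r2:Add1,r3:5,r4:125
c16: CDB Mul2=625 | r0:625,r1:625,r2:Add1,r3:5,r4:125
c17: - | r0:625,r1:625,r2:Add1,r3:5,r4:125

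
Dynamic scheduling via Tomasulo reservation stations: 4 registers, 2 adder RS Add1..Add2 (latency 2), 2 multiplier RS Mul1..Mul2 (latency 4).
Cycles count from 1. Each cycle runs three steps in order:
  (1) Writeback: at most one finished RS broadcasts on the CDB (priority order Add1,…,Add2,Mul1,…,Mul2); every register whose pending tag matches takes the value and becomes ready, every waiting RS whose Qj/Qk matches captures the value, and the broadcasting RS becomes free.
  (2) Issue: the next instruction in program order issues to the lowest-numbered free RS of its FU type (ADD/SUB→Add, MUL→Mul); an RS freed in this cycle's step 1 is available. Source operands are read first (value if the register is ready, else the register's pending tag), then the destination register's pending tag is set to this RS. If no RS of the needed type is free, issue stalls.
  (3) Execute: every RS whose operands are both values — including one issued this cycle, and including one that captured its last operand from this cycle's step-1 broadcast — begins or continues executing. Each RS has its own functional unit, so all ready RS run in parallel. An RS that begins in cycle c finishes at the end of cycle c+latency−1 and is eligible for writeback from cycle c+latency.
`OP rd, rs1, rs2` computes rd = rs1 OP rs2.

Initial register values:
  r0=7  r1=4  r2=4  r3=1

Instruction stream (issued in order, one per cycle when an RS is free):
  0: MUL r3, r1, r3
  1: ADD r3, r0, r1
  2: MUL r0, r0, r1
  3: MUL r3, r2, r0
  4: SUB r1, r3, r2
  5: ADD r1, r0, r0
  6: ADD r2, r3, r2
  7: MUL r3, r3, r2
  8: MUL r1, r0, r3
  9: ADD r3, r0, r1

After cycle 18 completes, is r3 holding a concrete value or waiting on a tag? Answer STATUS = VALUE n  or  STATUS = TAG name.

STATUS = TAG Add1

  c1: issue MUL r3<-Mul1  regs: r0:7,r1:4,r2:4,r3:Mul1
  c2: issue ADD r3<-Add1  regs: r0:7,r1:4,r2:4,r3:Add1
  c3: issue MUL r0<-Mul2  regs: r0:Mul2,r1:4,r2:4,r3:Add1
  c4: CDB Add1=11; stall  regs: r0:Mul2,r1:4,r2:4,r3:11
  c5: CDB Mul1=4; issue MUL r3<-Mul1  regs: r0:Mul2,r1:4,r2:4,r3:Mul1
  c6: issue SUB r1<-Add1  regs: r0:Mul2,r1:Add1,r2:4,r3:Mul1
  c7: CDB Mul2=28; issue ADD r1<-Add2  regs: r0:28,r1:Add2,r2:4,r3:Mul1
  c8: stall  regs: r0:28,r1:Add2,r2:4,r3:Mul1
  c9: CDB Add2=56; issue ADD r2<-Add2  regs: r0:28,r1:56,r2:Add2,r3:Mul1
  c10: issue MUL r3<-Mul2  regs: r0:28,r1:56,r2:Add2,r3:Mul2
  c11: CDB Mul1=112; issue MUL r1<-Mul1  regs: r0:28,r1:Mul1,r2:Add2,r3:Mul2
  c12: stall  regs: r0:28,r1:Mul1,r2:Add2,r3:Mul2
  c13: CDB Add1=108; issue ADD r3<-Add1  regs: r0:28,r1:Mul1,r2:Add2,r3:Add1
  c14: CDB Add2=116  regs: r0:28,r1:Mul1,r2:116,r3:Add1
  c15: -  regs: r0:28,r1:Mul1,r2:116,r3:Add1
  c16: -  regs: r0:28,r1:Mul1,r2:116,r3:Add1
  c17: -  regs: r0:28,r1:Mul1,r2:116,r3:Add1
  c18: CDB Mul2=12992  regs: r0:28,r1:Mul1,r2:116,r3:Add1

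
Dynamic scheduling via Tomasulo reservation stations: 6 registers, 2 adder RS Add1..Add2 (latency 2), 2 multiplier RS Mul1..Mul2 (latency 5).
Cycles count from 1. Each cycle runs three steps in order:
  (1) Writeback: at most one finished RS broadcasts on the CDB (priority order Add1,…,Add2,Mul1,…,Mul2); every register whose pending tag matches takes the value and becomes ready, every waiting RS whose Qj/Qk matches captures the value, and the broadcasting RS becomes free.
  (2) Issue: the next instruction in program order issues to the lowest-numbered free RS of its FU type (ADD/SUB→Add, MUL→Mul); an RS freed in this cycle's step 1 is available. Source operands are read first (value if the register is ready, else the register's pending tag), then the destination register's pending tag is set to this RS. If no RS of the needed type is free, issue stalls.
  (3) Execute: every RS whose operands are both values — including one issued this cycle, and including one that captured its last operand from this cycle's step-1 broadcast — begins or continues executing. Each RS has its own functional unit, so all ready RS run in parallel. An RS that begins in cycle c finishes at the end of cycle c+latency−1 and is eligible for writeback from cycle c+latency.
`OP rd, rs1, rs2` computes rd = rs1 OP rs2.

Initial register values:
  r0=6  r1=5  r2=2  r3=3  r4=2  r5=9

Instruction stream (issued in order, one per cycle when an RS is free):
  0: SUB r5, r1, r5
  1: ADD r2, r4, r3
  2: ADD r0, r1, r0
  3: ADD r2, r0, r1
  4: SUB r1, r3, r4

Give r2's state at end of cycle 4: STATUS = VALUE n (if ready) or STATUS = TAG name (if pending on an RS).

STATUS = TAG Add2

c1: issue SUB r5<-Add1 | r0:6,r1:5,r2:2,r3:3,r4:2,r5:Add1
c2: issue ADD r2<-Add2 | r0:6,r1:5,r2:Add2,r3:3,r4:2,r5:Add1
c3: CDB Add1=-4; issue ADD r0<-Add1 | r0:Add1,r1:5,r2:Add2,r3:3,r4:2,r5:-4
c4: CDB Add2=5; issue ADD r2<-Add2 | r0:Add1,r1:5,r2:Add2,r3:3,r4:2,r5:-4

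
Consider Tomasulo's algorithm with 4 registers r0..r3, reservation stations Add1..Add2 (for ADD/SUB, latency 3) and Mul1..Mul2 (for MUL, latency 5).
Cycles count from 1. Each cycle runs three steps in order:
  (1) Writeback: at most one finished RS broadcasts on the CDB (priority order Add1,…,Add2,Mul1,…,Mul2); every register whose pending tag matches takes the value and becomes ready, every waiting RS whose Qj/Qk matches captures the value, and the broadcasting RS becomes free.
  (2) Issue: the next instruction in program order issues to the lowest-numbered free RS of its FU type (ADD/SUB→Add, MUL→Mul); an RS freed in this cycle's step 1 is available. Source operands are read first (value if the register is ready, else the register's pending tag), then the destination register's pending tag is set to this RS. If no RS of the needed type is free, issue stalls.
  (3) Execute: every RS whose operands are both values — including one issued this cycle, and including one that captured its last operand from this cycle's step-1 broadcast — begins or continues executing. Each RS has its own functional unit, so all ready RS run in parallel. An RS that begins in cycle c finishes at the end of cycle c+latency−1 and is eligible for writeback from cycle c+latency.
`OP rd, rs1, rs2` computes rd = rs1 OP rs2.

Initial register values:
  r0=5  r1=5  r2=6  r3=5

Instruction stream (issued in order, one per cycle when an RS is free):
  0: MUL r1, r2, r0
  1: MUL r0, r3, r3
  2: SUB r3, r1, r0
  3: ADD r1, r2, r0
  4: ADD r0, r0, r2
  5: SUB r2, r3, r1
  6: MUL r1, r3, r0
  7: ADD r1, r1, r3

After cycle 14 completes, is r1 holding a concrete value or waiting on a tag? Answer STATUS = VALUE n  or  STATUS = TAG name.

cycle 1: issue MUL r1<-Mul1 // r0:5,r1:Mul1,r2:6,r3:5
cycle 2: issue MUL r0<-Mul2 // r0:Mul2,r1:Mul1,r2:6,r3:5
cycle 3: issue SUB r3<-Add1 // r0:Mul2,r1:Mul1,r2:6,r3:Add1
cycle 4: issue ADD r1<-Add2 // r0:Mul2,r1:Add2,r2:6,r3:Add1
cycle 5: stall // r0:Mul2,r1:Add2,r2:6,r3:Add1
cycle 6: CDB Mul1=30; stall // r0:Mul2,r1:Add2,r2:6,r3:Add1
cycle 7: CDB Mul2=25; stall // r0:25,r1:Add2,r2:6,r3:Add1
cycle 8: stall // r0:25,r1:Add2,r2:6,r3:Add1
cycle 9: stall // r0:25,r1:Add2,r2:6,r3:Add1
cycle 10: CDB Add1=5; issue ADD r0<-Add1 // r0:Add1,r1:Add2,r2:6,r3:5
cycle 11: CDB Add2=31; issue SUB r2<-Add2 // r0:Add1,r1:31,r2:Add2,r3:5
cycle 12: issue MUL r1<-Mul1 // r0:Add1,r1:Mul1,r2:Add2,r3:5
cycle 13: CDB Add1=31; issue ADD r1<-Add1 // r0:31,r1:Add1,r2:Add2,r3:5
cycle 14: CDB Add2=-26 // r0:31,r1:Add1,r2:-26,r3:5

STATUS = TAG Add1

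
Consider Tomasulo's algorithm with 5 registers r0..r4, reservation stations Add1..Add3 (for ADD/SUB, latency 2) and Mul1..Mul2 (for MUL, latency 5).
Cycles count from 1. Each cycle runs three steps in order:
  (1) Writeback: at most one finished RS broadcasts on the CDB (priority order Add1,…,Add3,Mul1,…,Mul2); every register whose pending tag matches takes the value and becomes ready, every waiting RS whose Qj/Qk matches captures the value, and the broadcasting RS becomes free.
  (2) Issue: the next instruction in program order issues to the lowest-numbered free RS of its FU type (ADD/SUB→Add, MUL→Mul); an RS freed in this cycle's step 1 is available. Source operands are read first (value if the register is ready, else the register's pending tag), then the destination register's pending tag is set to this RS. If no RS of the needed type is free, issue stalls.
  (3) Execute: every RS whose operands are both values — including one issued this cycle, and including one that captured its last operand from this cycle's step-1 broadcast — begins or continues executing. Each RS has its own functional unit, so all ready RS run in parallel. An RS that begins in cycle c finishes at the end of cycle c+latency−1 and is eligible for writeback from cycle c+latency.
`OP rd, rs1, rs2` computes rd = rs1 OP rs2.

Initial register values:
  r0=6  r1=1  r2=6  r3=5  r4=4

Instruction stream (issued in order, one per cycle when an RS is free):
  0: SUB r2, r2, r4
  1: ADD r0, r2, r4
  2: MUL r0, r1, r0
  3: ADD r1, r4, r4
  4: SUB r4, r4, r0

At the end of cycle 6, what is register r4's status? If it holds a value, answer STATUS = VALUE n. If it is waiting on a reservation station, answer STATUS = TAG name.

cycle 1: issue SUB r2<-Add1 // r0:6,r1:1,r2:Add1,r3:5,r4:4
cycle 2: issue ADD r0<-Add2 // r0:Add2,r1:1,r2:Add1,r3:5,r4:4
cycle 3: CDB Add1=2; issue MUL r0<-Mul1 // r0:Mul1,r1:1,r2:2,r3:5,r4:4
cycle 4: issue ADD r1<-Add1 // r0:Mul1,r1:Add1,r2:2,r3:5,r4:4
cycle 5: CDB Add2=6; issue SUB r4<-Add2 // r0:Mul1,r1:Add1,r2:2,r3:5,r4:Add2
cycle 6: CDB Add1=8 // r0:Mul1,r1:8,r2:2,r3:5,r4:Add2

STATUS = TAG Add2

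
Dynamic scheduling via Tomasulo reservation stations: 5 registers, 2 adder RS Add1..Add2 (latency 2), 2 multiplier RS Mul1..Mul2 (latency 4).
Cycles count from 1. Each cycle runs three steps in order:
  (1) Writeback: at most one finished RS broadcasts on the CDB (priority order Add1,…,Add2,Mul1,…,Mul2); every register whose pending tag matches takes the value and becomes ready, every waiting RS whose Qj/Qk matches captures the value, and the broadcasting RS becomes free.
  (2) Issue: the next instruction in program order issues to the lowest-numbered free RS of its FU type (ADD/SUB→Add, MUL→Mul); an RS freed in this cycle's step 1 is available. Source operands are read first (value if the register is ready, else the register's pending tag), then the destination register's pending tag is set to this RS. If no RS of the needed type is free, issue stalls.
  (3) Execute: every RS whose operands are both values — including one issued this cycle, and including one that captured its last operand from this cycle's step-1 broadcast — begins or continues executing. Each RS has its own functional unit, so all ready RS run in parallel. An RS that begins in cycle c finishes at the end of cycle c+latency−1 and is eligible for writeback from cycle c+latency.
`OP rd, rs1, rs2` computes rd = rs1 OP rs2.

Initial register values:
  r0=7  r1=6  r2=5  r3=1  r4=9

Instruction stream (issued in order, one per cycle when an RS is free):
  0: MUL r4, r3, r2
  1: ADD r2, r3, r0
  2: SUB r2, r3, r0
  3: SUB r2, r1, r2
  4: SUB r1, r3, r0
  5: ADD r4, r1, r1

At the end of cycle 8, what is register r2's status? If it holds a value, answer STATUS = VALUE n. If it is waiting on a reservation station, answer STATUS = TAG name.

STATUS = VALUE 12

cycle 1: issue MUL r4<-Mul1 // r0:7,r1:6,r2:5,r3:1,r4:Mul1
cycle 2: issue ADD r2<-Add1 // r0:7,r1:6,r2:Add1,r3:1,r4:Mul1
cycle 3: issue SUB r2<-Add2 // r0:7,r1:6,r2:Add2,r3:1,r4:Mul1
cycle 4: CDB Add1=8; issue SUB r2<-Add1 // r0:7,r1:6,r2:Add1,r3:1,r4:Mul1
cycle 5: CDB Add2=-6; issue SUB r1<-Add2 // r0:7,r1:Add2,r2:Add1,r3:1,r4:Mul1
cycle 6: CDB Mul1=5; stall // r0:7,r1:Add2,r2:Add1,r3:1,r4:5
cycle 7: CDB Add1=12; issue ADD r4<-Add1 // r0:7,r1:Add2,r2:12,r3:1,r4:Add1
cycle 8: CDB Add2=-6 // r0:7,r1:-6,r2:12,r3:1,r4:Add1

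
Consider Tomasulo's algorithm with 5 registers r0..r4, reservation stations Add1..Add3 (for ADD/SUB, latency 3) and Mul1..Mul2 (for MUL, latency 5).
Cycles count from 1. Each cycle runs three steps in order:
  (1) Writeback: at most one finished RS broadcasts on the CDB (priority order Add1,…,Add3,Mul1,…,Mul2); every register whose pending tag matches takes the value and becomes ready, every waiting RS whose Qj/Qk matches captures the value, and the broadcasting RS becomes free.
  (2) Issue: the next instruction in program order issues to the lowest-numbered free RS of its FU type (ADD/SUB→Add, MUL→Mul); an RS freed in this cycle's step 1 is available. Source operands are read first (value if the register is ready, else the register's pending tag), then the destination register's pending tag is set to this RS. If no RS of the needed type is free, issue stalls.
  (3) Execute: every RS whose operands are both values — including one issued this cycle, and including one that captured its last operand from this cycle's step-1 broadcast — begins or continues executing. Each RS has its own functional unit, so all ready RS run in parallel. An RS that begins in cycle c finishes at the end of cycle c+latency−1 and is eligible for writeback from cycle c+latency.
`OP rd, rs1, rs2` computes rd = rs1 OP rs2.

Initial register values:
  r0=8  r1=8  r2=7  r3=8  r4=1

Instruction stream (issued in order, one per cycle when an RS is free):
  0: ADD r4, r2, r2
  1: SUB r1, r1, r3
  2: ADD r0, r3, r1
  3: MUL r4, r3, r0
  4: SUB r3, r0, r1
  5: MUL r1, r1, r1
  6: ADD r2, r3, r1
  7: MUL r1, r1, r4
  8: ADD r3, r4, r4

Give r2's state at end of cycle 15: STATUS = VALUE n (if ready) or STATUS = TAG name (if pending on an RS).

c1: issue ADD r4<-Add1 | r0:8,r1:8,r2:7,r3:8,r4:Add1
c2: issue SUB r1<-Add2 | r0:8,r1:Add2,r2:7,r3:8,r4:Add1
c3: issue ADD r0<-Add3 | r0:Add3,r1:Add2,r2:7,r3:8,r4:Add1
c4: CDB Add1=14; issue MUL r4<-Mul1 | r0:Add3,r1:Add2,r2:7,r3:8,r4:Mul1
c5: CDB Add2=0; issue SUB r3<-Add1 | r0:Add3,r1:0,r2:7,r3:Add1,r4:Mul1
c6: issue MUL r1<-Mul2 | r0:Add3,r1:Mul2,r2:7,r3:Add1,r4:Mul1
c7: issue ADD r2<-Add2 | r0:Add3,r1:Mul2,r2:Add2,r3:Add1,r4:Mul1
c8: CDB Add3=8; stall | r0:8,r1:Mul2,r2:Add2,r3:Add1,r4:Mul1
c9: stall | r0:8,r1:Mul2,r2:Add2,r3:Add1,r4:Mul1
c10: stall | r0:8,r1:Mul2,r2:Add2,r3:Add1,r4:Mul1
c11: CDB Add1=8; stall | r0:8,r1:Mul2,r2:Add2,r3:8,r4:Mul1
c12: CDB Mul2=0; issue MUL r1<-Mul2 | r0:8,r1:Mul2,r2:Add2,r3:8,r4:Mul1
c13: CDB Mul1=64; issue ADD r3<-Add1 | r0:8,r1:Mul2,r2:Add2,r3:Add1,r4:64
c14: - | r0:8,r1:Mul2,r2:Add2,r3:Add1,r4:64
c15: CDB Add2=8 | r0:8,r1:Mul2,r2:8,r3:Add1,r4:64

STATUS = VALUE 8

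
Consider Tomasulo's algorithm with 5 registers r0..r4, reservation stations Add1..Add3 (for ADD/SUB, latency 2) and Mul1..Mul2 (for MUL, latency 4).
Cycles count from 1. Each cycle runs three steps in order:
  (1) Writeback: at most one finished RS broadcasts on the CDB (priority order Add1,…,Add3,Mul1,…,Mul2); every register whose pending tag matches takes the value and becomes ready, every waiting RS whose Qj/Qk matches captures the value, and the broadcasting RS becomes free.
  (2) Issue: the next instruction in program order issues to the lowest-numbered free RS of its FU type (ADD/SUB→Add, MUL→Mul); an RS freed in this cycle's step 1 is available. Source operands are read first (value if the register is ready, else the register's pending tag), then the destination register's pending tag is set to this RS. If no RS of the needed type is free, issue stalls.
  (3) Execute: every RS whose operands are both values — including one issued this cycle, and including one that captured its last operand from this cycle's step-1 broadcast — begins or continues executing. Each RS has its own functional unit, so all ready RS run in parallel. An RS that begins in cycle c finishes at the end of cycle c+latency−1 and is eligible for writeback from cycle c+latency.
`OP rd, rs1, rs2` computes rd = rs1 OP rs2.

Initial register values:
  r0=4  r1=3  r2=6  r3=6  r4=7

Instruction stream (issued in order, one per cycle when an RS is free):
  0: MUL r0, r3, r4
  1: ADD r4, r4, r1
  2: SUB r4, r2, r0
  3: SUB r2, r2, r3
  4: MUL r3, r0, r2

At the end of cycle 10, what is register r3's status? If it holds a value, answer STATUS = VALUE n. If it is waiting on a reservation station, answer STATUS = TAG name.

STATUS = VALUE 0

c1: issue MUL r0<-Mul1 | r0:Mul1,r1:3,r2:6,r3:6,r4:7
c2: issue ADD r4<-Add1 | r0:Mul1,r1:3,r2:6,r3:6,r4:Add1
c3: issue SUB r4<-Add2 | r0:Mul1,r1:3,r2:6,r3:6,r4:Add2
c4: CDB Add1=10; issue SUB r2<-Add1 | r0:Mul1,r1:3,r2:Add1,r3:6,r4:Add2
c5: CDB Mul1=42; issue MUL r3<-Mul1 | r0:42,r1:3,r2:Add1,r3:Mul1,r4:Add2
c6: CDB Add1=0 | r0:42,r1:3,r2:0,r3:Mul1,r4:Add2
c7: CDB Add2=-36 | r0:42,r1:3,r2:0,r3:Mul1,r4:-36
c8: - | r0:42,r1:3,r2:0,r3:Mul1,r4:-36
c9: - | r0:42,r1:3,r2:0,r3:Mul1,r4:-36
c10: CDB Mul1=0 | r0:42,r1:3,r2:0,r3:0,r4:-36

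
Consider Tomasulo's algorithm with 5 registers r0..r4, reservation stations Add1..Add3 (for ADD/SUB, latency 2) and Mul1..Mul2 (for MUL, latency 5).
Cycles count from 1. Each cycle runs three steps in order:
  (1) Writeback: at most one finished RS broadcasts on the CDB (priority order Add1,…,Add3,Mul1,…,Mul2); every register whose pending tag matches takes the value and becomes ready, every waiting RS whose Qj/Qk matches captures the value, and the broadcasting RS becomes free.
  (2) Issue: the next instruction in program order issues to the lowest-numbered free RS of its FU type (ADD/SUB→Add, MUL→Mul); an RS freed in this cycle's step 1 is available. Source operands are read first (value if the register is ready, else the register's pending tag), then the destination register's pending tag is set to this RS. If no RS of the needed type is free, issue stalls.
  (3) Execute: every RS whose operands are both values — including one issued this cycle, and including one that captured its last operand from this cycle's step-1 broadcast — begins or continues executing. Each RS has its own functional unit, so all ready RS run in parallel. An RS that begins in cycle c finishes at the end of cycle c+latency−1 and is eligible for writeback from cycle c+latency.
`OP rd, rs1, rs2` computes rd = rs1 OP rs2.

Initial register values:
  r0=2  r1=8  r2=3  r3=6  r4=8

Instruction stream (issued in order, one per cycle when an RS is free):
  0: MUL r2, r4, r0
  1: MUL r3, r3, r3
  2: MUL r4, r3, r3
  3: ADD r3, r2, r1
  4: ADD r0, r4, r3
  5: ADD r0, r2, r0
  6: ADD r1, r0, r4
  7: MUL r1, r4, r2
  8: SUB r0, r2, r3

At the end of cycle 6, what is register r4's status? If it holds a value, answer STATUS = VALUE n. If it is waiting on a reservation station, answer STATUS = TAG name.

  c1: issue MUL r2<-Mul1  regs: r0:2,r1:8,r2:Mul1,r3:6,r4:8
  c2: issue MUL r3<-Mul2  regs: r0:2,r1:8,r2:Mul1,r3:Mul2,r4:8
  c3: stall  regs: r0:2,r1:8,r2:Mul1,r3:Mul2,r4:8
  c4: stall  regs: r0:2,r1:8,r2:Mul1,r3:Mul2,r4:8
  c5: stall  regs: r0:2,r1:8,r2:Mul1,r3:Mul2,r4:8
  c6: CDB Mul1=16; issue MUL r4<-Mul1  regs: r0:2,r1:8,r2:16,r3:Mul2,r4:Mul1

STATUS = TAG Mul1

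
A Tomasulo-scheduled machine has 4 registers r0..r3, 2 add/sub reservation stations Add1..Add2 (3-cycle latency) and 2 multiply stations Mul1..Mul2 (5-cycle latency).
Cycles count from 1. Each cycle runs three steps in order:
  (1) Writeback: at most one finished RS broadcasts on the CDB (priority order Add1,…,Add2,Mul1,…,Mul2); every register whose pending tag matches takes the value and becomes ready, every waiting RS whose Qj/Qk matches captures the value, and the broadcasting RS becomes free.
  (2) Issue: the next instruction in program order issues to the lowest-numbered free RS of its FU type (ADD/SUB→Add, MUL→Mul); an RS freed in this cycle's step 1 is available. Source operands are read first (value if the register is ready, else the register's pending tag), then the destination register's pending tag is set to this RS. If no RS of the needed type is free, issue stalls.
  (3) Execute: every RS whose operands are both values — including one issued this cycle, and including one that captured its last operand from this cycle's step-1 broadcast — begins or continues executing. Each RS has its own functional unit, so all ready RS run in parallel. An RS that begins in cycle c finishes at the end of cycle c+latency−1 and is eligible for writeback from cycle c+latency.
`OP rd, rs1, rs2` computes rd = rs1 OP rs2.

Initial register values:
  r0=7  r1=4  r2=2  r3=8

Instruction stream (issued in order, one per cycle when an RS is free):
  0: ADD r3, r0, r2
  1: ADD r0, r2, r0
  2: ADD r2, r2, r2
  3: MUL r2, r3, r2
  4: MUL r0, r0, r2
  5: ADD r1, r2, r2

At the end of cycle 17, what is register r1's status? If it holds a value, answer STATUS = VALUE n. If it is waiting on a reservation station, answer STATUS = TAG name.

c1: issue ADD r3<-Add1 | r0:7,r1:4,r2:2,r3:Add1
c2: issue ADD r0<-Add2 | r0:Add2,r1:4,r2:2,r3:Add1
c3: stall | r0:Add2,r1:4,r2:2,r3:Add1
c4: CDB Add1=9; issue ADD r2<-Add1 | r0:Add2,r1:4,r2:Add1,r3:9
c5: CDB Add2=9; issue MUL r2<-Mul1 | r0:9,r1:4,r2:Mul1,r3:9
c6: issue MUL r0<-Mul2 | r0:Mul2,r1:4,r2:Mul1,r3:9
c7: CDB Add1=4; issue ADD r1<-Add1 | r0:Mul2,r1:Add1,r2:Mul1,r3:9
c8: - | r0:Mul2,r1:Add1,r2:Mul1,r3:9
c9: - | r0:Mul2,r1:Add1,r2:Mul1,r3:9
c10: - | r0:Mul2,r1:Add1,r2:Mul1,r3:9
c11: - | r0:Mul2,r1:Add1,r2:Mul1,r3:9
c12: CDB Mul1=36 | r0:Mul2,r1:Add1,r2:36,r3:9
c13: - | r0:Mul2,r1:Add1,r2:36,r3:9
c14: - | r0:Mul2,r1:Add1,r2:36,r3:9
c15: CDB Add1=72 | r0:Mul2,r1:72,r2:36,r3:9
c16: - | r0:Mul2,r1:72,r2:36,r3:9
c17: CDB Mul2=324 | r0:324,r1:72,r2:36,r3:9

STATUS = VALUE 72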